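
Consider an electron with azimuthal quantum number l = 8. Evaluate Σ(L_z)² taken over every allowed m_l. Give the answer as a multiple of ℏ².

Σ(L_z)² = 408 ℏ²

m_l ∈ {-8, -7, -6, -5, -4, -3, -2, -1, 0, 1, 2, 3, 4, 5, 6, 7, 8}.
Σ m_l² = l(l+1)(2l+1)/3 = 8·9·17/3 = 408.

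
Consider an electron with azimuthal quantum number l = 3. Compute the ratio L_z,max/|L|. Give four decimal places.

L_z,max/|L| = 0.8660

|L| = 2√3 ℏ ≈ 3.4641ℏ, while L_z,max = lℏ = 3ℏ.
L_z,max/|L| = 3/√12 = 0.8660.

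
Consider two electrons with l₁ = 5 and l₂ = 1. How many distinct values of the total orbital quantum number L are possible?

3

By the triangle rule, |l₁ − l₂| ≤ L ≤ l₁ + l₂.
Allowed values: L = 4, 5, 6.
That is 3 values.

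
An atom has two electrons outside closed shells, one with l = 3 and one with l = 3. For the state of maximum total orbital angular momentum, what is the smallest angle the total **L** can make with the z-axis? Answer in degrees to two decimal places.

L runs from |3 − 3| = 0 to 3 + 3 = 6.
Allowed values: L = 0, 1, 2, 3, 4, 5, 6.
The maximum is L = 6, with |L_tot| = ℏ√(6·7) = √42 ℏ.
The minimum angle with z is arccos(6/√42) ≈ 22.21°.

θ_min ≈ 22.21°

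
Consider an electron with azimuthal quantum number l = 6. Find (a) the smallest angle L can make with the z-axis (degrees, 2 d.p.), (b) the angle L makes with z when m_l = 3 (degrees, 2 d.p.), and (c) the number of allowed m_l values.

cos θ_min = 6/√42, so θ_min ≈ 22.21°.
For m_l = 3: cos θ = 3/√42, θ ≈ 62.42°.
There are 2l+1 = 13 values of m_l.

θ_min ≈ 22.21°; θ(m_l=3) ≈ 62.42°; 13 values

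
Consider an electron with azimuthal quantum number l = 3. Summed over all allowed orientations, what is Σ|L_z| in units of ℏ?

Σ|L_z| = 12 ℏ

m_l ∈ {-3, -2, -1, 0, 1, 2, 3}.
Σ|m_l| = l(l+1) = 12.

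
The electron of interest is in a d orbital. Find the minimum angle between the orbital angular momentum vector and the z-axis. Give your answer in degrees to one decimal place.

θ_min ≈ 35.3°

The letter d corresponds to l = 2.
|L|² = l(l+1)ℏ² = 6ℏ², so |L| = √6 ℏ.
The smallest angle corresponds to the largest L_z, i.e. m_l = l = 2, giving L_z = 2ℏ.
cos θ_min = 2/√6, so θ_min ≈ 35.3°.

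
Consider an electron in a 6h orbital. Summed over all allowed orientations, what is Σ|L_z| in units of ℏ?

For 6h, l = 5.
m_l ∈ {-5, -4, -3, -2, -1, 0, 1, 2, 3, 4, 5}.
Σ|m_l| = 2(1+2+…+5) = 30.

Σ|L_z| = 30 ℏ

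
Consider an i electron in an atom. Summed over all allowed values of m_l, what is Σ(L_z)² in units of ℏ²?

Σ(L_z)² = 182 ℏ²

An i state has l = 6.
m_l runs from −6 to 6, i.e. {-6, -5, -4, -3, -2, -1, 0, 1, 2, 3, 4, 5, 6}.
Σ m_l² = l(l+1)(2l+1)/3 = 6·7·13/3 = 182.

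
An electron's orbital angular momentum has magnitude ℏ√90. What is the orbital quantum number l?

Since |L|² = l(l+1)ℏ², l(l+1) = 90.
l² + l − 90 = 0 ⇒ l = 9.

l = 9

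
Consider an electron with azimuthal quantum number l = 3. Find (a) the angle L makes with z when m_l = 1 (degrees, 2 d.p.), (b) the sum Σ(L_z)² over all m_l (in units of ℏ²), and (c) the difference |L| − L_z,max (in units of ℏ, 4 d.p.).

θ(m_l=1) ≈ 73.22°; Σ(L_z)² = 28 ℏ²; |L|−L_z,max ≈ 0.4641ℏ

For m_l = 1: cos θ = 1/√12, θ ≈ 73.22°.
Σ m_l² = 28, so Σ(L_z)² = 28 ℏ².
|L| − L_z,max = (2√3 − 3)ℏ ≈ 0.4641ℏ.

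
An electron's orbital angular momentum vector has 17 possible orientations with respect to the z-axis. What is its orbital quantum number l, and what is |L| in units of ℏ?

l = 8, |L| = 6√2 ℏ ≈ 8.485ℏ

Since there are 2l+1 = 17 values of m_l, l = 8.
|L| = ℏ√(l(l+1)) = ℏ√(8·9) = 6√2 ℏ.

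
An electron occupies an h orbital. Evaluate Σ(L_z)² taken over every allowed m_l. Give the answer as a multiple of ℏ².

Σ(L_z)² = 110 ℏ²

For an h orbital, l = 5.
m_l ∈ {-5, -4, -3, -2, -1, 0, 1, 2, 3, 4, 5}.
Σ m_l² = l(l+1)(2l+1)/3 = 5·6·11/3 = 110.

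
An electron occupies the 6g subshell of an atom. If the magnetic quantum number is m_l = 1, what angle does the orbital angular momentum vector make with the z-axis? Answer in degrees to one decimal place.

θ ≈ 77.1°

6g means n = 6, l = 4.
|L|² = l(l+1)ℏ² = 20ℏ², so |L| = 2√5 ℏ.
L_z = m_l ℏ = 1ℏ.
cos θ = L_z/|L| = 1/√20, so θ ≈ 77.1°.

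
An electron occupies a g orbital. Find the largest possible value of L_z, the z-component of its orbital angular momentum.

For a g orbital, l = 4.
L_z = m_l ℏ with m_l ∈ {−4, …, 4}; the maximum is m_l = 4.

L_z,max = 4ℏ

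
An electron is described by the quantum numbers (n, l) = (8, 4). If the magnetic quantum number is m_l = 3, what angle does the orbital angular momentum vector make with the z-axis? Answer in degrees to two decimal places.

θ ≈ 47.87°

|L| = √(l(l+1)) ℏ = 2√5 ℏ.
L_z = m_l ℏ = 3ℏ.
cos θ = L_z/|L| = 3/√20, so θ ≈ 47.87°.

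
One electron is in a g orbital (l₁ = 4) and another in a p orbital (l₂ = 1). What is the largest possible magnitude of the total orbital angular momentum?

By the triangle rule, |l₁ − l₂| ≤ L ≤ l₁ + l₂.
Allowed values: L = 3, 4, 5.
The largest magnitude corresponds to L = 5: |L_tot| = ℏ√(5·6) = √30 ℏ.

|L_tot|_max = √30 ℏ ≈ 5.477ℏ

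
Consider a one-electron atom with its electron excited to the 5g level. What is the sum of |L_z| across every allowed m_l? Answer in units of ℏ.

The 5g level has l = 4.
m_l runs from −4 to 4, i.e. {-4, -3, -2, -1, 0, 1, 2, 3, 4}.
Σ|m_l| = 2·4(4+1)/2 = 20.

Σ|L_z| = 20 ℏ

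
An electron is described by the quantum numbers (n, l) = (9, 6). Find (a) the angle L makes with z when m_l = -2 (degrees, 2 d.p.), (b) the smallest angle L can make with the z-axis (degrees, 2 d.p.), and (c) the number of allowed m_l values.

For m_l = -2: cos θ = -2/√42, θ ≈ 107.98°.
cos θ_min = 6/√42, so θ_min ≈ 22.21°.
There are 2l+1 = 13 values of m_l.

θ(m_l=-2) ≈ 107.98°; θ_min ≈ 22.21°; 13 values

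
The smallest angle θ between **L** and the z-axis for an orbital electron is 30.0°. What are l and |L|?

l = 3, |L| = 2√3 ℏ ≈ 3.464ℏ

cos θ_min = l/√(l(l+1)) = √(l/(l+1)), so l/(l+1) = cos²(30.0°) = 0.7500.
Solving: l = 3.
Then |L| = ℏ√(3·4) = 2√3 ℏ.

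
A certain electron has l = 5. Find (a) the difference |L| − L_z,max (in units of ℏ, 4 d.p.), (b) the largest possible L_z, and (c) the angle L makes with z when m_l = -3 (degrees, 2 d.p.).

|L| − L_z,max = (√30 − 5)ℏ ≈ 0.4772ℏ.
L_z,max = lℏ = 5ℏ.
For m_l = -3: cos θ = -3/√30, θ ≈ 123.21°.

|L|−L_z,max ≈ 0.4772ℏ; L_z,max = 5ℏ; θ(m_l=-3) ≈ 123.21°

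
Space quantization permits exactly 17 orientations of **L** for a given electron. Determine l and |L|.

17 = 2l + 1, so l = (17−1)/2 = 8.
|L| = ℏ√(l(l+1)) = ℏ√(8·9) = 6√2 ℏ.

l = 8, |L| = 6√2 ℏ ≈ 8.485ℏ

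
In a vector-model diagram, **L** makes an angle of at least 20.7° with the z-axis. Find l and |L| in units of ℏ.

cos²θ_min = l/(l+1) = 0.8751.
l = cos²θ/sin²θ ≈ 7.
Then |L| = ℏ√(7·8) = 2√14 ℏ.

l = 7, |L| = 2√14 ℏ ≈ 7.483ℏ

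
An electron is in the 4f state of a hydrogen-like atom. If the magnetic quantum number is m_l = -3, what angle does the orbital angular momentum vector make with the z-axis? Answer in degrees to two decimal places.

4f means n = 4, l = 3.
|L|² = l(l+1)ℏ² = 12ℏ², so |L| = 2√3 ℏ.
L_z = m_l ℏ = −3ℏ.
cos θ = L_z/|L| = -3/√12, so θ ≈ 150.00°.

θ ≈ 150.00°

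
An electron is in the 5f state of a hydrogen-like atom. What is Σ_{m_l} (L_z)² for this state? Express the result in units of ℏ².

The 5f subshell has l = 3.
m_l runs from −3 to 3, i.e. {-3, -2, -1, 0, 1, 2, 3}.
Σ m_l² = 2·(1 + 4 + 9) = 28.

Σ(L_z)² = 28 ℏ²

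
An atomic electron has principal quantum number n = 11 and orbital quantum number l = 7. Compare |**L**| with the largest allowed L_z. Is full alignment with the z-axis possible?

No: L_z,max = 7ℏ < |L| = 2√14 ℏ ≈ 7.483ℏ

|L| = 2√14 ℏ ≈ 7.4833ℏ, while L_z,max = lℏ = 7ℏ.
Since |L| > L_z,max, the vector can never point exactly along z; the closest it comes is θ_min = arccos(7/√56) ≈ 20.7°.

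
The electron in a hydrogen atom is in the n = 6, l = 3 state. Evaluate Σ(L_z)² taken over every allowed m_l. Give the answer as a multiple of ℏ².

The allowed m_l values are -3, -2, -1, 0, 1, 2, 3.
Σ m_l² = 2·(1 + 4 + 9) = 28.

Σ(L_z)² = 28 ℏ²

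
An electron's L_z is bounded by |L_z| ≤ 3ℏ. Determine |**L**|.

L_z,max = lℏ, so l = 3.
|L| = ℏ√(l(l+1)) = 2√3 ℏ.

|L| = 2√3 ℏ ≈ 3.464ℏ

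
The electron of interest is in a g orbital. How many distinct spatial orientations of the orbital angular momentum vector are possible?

9

The letter g corresponds to l = 4.
The number of m_l values is 2l + 1 = 2·4 + 1 = 9.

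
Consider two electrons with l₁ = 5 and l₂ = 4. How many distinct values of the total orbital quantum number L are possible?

Angular momentum addition gives L = |l₁ − l₂|, …, l₁ + l₂.
So L can be 1, 2, 3, 4, 5, 6, 7, 8, 9.
That is 9 values.

9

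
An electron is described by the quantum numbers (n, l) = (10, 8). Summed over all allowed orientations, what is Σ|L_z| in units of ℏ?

The allowed m_l values are -8, -7, -6, -5, -4, -3, -2, -1, 0, 1, 2, 3, 4, 5, 6, 7, 8.
Σ|m_l| = 2(1+2+…+8) = 72.

Σ|L_z| = 72 ℏ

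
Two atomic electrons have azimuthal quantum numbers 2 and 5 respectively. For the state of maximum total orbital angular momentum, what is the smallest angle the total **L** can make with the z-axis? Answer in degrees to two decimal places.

θ_min ≈ 20.70°

Angular momentum addition gives L = |l₁ − l₂|, …, l₁ + l₂.
L ∈ {3, 4, 5, 6, 7}.
The maximum is L = 7, with |L_tot| = ℏ√(7·8) = 2√14 ℏ.
The minimum angle with z is arccos(7/√56) ≈ 20.70°.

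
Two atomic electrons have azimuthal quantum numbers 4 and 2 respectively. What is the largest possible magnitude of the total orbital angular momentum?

|L_tot|_max = √42 ℏ ≈ 6.481ℏ

The total orbital quantum number L ranges from |l₁ − l₂| to l₁ + l₂ in integer steps.
So L can be 2, 3, 4, 5, 6.
The largest magnitude corresponds to L = 6: |L_tot| = ℏ√(6·7) = √42 ℏ.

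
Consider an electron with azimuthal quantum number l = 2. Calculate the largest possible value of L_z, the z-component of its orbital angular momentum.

L_z = m_l ℏ with m_l ∈ {−2, …, 2}; the maximum is m_l = 2.

L_z,max = 2ℏ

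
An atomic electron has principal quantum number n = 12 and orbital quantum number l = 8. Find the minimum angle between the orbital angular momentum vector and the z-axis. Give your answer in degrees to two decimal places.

|L|² = l(l+1)ℏ² = 72ℏ², so |L| = 6√2 ℏ.
The smallest angle corresponds to the largest L_z, i.e. m_l = l = 8, giving L_z = 8ℏ.
cos θ_min = 8/√72, so θ_min ≈ 19.47°.

θ_min ≈ 19.47°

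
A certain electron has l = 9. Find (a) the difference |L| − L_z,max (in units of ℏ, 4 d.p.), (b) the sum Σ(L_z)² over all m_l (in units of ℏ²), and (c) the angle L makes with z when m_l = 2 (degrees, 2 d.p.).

|L| − L_z,max = (3√10 − 9)ℏ ≈ 0.4868ℏ.
Σ m_l² = 570, so Σ(L_z)² = 570 ℏ².
For m_l = 2: cos θ = 2/√90, θ ≈ 77.83°.

|L|−L_z,max ≈ 0.4868ℏ; Σ(L_z)² = 570 ℏ²; θ(m_l=2) ≈ 77.83°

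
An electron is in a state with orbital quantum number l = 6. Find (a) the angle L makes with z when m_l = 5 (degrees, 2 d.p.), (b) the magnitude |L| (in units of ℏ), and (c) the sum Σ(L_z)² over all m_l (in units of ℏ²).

For m_l = 5: cos θ = 5/√42, θ ≈ 39.51°.
|L| = ℏ√(6·7) = √42 ℏ ≈ 6.481ℏ.
Σ m_l² = 182, so Σ(L_z)² = 182 ℏ².

θ(m_l=5) ≈ 39.51°; |L| = √42 ℏ ≈ 6.481ℏ; Σ(L_z)² = 182 ℏ²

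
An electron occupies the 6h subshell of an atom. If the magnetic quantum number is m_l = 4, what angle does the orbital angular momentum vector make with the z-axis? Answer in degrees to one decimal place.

The 6h subshell has l = 5.
|L|² = l(l+1)ℏ² = 30ℏ², so |L| = √30 ℏ.
L_z = m_l ℏ = 4ℏ.
cos θ = L_z/|L| = 4/√30, so θ ≈ 43.1°.

θ ≈ 43.1°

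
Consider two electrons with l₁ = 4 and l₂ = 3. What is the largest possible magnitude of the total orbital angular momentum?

|L_tot|_max = 2√14 ℏ ≈ 7.483ℏ

By the triangle rule, |l₁ − l₂| ≤ L ≤ l₁ + l₂.
Allowed values: L = 1, 2, 3, 4, 5, 6, 7.
The largest magnitude corresponds to L = 7: |L_tot| = ℏ√(7·8) = 2√14 ℏ.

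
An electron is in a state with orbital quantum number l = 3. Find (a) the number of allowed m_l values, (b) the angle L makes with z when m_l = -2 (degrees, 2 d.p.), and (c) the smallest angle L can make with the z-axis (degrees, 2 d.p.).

7 values; θ(m_l=-2) ≈ 125.26°; θ_min ≈ 30.00°

There are 2l+1 = 7 values of m_l.
For m_l = -2: cos θ = -2/√12, θ ≈ 125.26°.
cos θ_min = 3/√12, so θ_min ≈ 30.00°.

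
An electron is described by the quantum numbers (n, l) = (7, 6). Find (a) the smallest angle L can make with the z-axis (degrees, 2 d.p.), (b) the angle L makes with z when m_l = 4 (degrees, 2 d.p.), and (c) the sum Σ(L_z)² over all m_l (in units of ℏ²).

cos θ_min = 6/√42, so θ_min ≈ 22.21°.
For m_l = 4: cos θ = 4/√42, θ ≈ 51.89°.
Σ m_l² = 182, so Σ(L_z)² = 182 ℏ².

θ_min ≈ 22.21°; θ(m_l=4) ≈ 51.89°; Σ(L_z)² = 182 ℏ²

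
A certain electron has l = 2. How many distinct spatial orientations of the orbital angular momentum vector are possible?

5

The number of m_l values is 2l + 1 = 2·2 + 1 = 5.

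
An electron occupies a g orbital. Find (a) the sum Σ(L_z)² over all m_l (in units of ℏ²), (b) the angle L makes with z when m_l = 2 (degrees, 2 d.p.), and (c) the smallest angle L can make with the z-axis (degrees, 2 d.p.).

Σ(L_z)² = 60 ℏ²; θ(m_l=2) ≈ 63.43°; θ_min ≈ 26.57°

For a g orbital, l = 4.
Σ m_l² = 60, so Σ(L_z)² = 60 ℏ².
For m_l = 2: cos θ = 2/√20, θ ≈ 63.43°.
cos θ_min = 4/√20, so θ_min ≈ 26.57°.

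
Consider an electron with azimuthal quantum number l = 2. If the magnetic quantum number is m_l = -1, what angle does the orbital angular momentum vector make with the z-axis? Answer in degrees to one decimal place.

θ ≈ 114.1°

|L| = √(l(l+1)) ℏ = √6 ℏ.
L_z = m_l ℏ = −1ℏ.
cos θ = L_z/|L| = -1/√6, so θ ≈ 114.1°.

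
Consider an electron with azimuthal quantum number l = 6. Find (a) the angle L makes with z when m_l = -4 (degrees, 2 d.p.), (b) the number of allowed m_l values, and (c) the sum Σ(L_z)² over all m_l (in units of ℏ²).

For m_l = -4: cos θ = -4/√42, θ ≈ 128.11°.
There are 2l+1 = 13 values of m_l.
Σ m_l² = 182, so Σ(L_z)² = 182 ℏ².

θ(m_l=-4) ≈ 128.11°; 13 values; Σ(L_z)² = 182 ℏ²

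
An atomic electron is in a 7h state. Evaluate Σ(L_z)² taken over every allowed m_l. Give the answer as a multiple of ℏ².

Σ(L_z)² = 110 ℏ²

7h means n = 7, l = 5.
The allowed m_l values are -5, -4, -3, -2, -1, 0, 1, 2, 3, 4, 5.
Summing m² from −5 to 5: Σ m_l² = 110.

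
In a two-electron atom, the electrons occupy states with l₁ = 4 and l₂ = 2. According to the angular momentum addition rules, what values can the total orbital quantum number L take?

L = 2, 3, 4, 5, 6

L runs from |4 − 2| = 2 to 4 + 2 = 6.
Allowed values: L = 2, 3, 4, 5, 6.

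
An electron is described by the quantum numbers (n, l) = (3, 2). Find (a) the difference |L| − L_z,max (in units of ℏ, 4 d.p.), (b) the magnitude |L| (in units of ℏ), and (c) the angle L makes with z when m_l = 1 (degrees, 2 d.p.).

|L|−L_z,max ≈ 0.4495ℏ; |L| = √6 ℏ ≈ 2.449ℏ; θ(m_l=1) ≈ 65.91°

|L| − L_z,max = (√6 − 2)ℏ ≈ 0.4495ℏ.
|L| = ℏ√(2·3) = √6 ℏ ≈ 2.449ℏ.
For m_l = 1: cos θ = 1/√6, θ ≈ 65.91°.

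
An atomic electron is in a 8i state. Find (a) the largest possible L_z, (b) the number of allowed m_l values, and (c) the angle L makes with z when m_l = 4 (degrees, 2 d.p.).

The 8i subshell has l = 6.
L_z,max = lℏ = 6ℏ.
There are 2l+1 = 13 values of m_l.
For m_l = 4: cos θ = 4/√42, θ ≈ 51.89°.

L_z,max = 6ℏ; 13 values; θ(m_l=4) ≈ 51.89°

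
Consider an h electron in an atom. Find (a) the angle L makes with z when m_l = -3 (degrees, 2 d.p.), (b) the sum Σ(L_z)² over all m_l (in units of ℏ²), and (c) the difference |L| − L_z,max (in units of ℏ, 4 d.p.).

An h state has l = 5.
For m_l = -3: cos θ = -3/√30, θ ≈ 123.21°.
Σ m_l² = 110, so Σ(L_z)² = 110 ℏ².
|L| − L_z,max = (√30 − 5)ℏ ≈ 0.4772ℏ.

θ(m_l=-3) ≈ 123.21°; Σ(L_z)² = 110 ℏ²; |L|−L_z,max ≈ 0.4772ℏ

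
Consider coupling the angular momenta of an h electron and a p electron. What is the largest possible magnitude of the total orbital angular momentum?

|L_tot|_max = √42 ℏ ≈ 6.481ℏ

The total orbital quantum number L ranges from |l₁ − l₂| to l₁ + l₂ in integer steps.
L ∈ {4, 5, 6}.
The largest magnitude corresponds to L = 6: |L_tot| = ℏ√(6·7) = √42 ℏ.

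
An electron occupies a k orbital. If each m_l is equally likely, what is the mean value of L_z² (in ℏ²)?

The letter k corresponds to l = 7.
m_l ∈ {-7, -6, -5, -4, -3, -2, -1, 0, 1, 2, 3, 4, 5, 6, 7}.
⟨L_z²⟩ = ℏ²·(Σ m_l²)/(2l+1) = ℏ²·280/15 = 18.67ℏ².

⟨L_z²⟩ = 18.67 ℏ²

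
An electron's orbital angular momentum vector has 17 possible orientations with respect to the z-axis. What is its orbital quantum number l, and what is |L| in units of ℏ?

2l + 1 = 17 ⇒ l = 8.
Then |L| = √(l(l+1)) ℏ = 6√2 ℏ.

l = 8, |L| = 6√2 ℏ ≈ 8.485ℏ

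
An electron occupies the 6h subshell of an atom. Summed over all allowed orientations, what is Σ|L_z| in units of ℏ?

6h means n = 6, l = 5.
m_l runs from −5 to 5, i.e. {-5, -4, -3, -2, -1, 0, 1, 2, 3, 4, 5}.
Σ|m_l| = l(l+1) = 30.

Σ|L_z| = 30 ℏ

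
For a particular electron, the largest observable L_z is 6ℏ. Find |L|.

L_z,max = lℏ, so l = 6.
|L| = ℏ√(l(l+1)) = √42 ℏ.

|L| = √42 ℏ ≈ 6.481ℏ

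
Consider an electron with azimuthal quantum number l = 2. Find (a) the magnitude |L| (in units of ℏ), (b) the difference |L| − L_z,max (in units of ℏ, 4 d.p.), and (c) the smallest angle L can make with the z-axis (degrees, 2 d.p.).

|L| = ℏ√(2·3) = √6 ℏ ≈ 2.449ℏ.
|L| − L_z,max = (√6 − 2)ℏ ≈ 0.4495ℏ.
cos θ_min = 2/√6, so θ_min ≈ 35.26°.

|L| = √6 ℏ ≈ 2.449ℏ; |L|−L_z,max ≈ 0.4495ℏ; θ_min ≈ 35.26°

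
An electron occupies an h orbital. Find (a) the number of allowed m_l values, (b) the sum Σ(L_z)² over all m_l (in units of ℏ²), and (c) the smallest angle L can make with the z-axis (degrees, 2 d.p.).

For an h orbital, l = 5.
There are 2l+1 = 11 values of m_l.
Σ m_l² = 110, so Σ(L_z)² = 110 ℏ².
cos θ_min = 5/√30, so θ_min ≈ 24.09°.

11 values; Σ(L_z)² = 110 ℏ²; θ_min ≈ 24.09°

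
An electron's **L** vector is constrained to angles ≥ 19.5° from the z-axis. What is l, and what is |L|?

At minimum angle, m_l = l, so cos θ = l/√(l(l+1)); cos²θ = l/(l+1) = 0.8886.
l = cos²θ/sin²θ ≈ 8.
Then |L| = ℏ√(8·9) = 6√2 ℏ.

l = 8, |L| = 6√2 ℏ ≈ 8.485ℏ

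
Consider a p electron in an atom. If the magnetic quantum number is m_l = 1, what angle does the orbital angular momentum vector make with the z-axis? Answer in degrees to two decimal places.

The letter p corresponds to l = 1.
|L| = ℏ√(l(l+1)) = √2 ℏ.
L_z = m_l ℏ = 1ℏ.
cos θ = L_z/|L| = 1/√2, so θ ≈ 45.00°.

θ ≈ 45.00°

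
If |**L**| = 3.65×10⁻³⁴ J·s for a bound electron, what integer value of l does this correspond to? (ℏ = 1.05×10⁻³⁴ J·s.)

In units of ℏ, |L| ≈ 3.476.
(|L|/ℏ)² = l(l+1) ≈ 12.08 ⇒ l = 3.

l = 3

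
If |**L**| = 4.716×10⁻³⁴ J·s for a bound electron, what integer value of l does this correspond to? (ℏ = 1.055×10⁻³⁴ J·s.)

Dividing by ℏ: |L|/ℏ ≈ 4.470.
l(l+1) ≈ 4.470² ≈ 19.98, so l = 4.

l = 4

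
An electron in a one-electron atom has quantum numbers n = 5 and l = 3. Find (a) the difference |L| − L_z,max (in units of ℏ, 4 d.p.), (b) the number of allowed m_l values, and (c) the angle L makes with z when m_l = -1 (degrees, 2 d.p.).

|L|−L_z,max ≈ 0.4641ℏ; 7 values; θ(m_l=-1) ≈ 106.78°

|L| − L_z,max = (2√3 − 3)ℏ ≈ 0.4641ℏ.
There are 2l+1 = 7 values of m_l.
For m_l = -1: cos θ = -1/√12, θ ≈ 106.78°.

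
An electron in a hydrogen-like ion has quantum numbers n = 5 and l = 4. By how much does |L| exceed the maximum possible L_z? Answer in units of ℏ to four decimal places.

|L| − L_z,max ≈ 0.4721ℏ

|L| = 2√5 ℏ ≈ 4.4721ℏ, while L_z,max = lℏ = 4ℏ.
The difference is (2√5 − 4)ℏ ≈ 0.4721ℏ.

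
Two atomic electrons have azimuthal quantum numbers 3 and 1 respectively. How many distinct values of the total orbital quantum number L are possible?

Angular momentum addition gives L = |l₁ − l₂|, …, l₁ + l₂.
So L can be 2, 3, 4.
That is 3 values.

3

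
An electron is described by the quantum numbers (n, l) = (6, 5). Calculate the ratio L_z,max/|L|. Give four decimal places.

|L| = √30 ℏ ≈ 5.4772ℏ, while L_z,max = lℏ = 5ℏ.
L_z,max/|L| = 5/√30 = 0.9129.

L_z,max/|L| = 0.9129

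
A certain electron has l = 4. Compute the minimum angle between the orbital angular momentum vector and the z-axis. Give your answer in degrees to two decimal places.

|L| = √(l(l+1)) ℏ = 2√5 ℏ.
The smallest angle corresponds to the largest L_z, i.e. m_l = l = 4, giving L_z = 4ℏ.
cos θ_min = 4/√20, so θ_min ≈ 26.57°.

θ_min ≈ 26.57°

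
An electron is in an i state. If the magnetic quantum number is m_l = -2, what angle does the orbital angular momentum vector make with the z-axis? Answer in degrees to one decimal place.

θ ≈ 108.0°

An i state has l = 6.
|L| = √(l(l+1)) ℏ = √42 ℏ.
L_z = m_l ℏ = −2ℏ.
cos θ = L_z/|L| = -2/√42, so θ ≈ 108.0°.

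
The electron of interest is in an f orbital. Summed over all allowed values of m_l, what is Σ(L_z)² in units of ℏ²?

Σ(L_z)² = 28 ℏ²

For an f orbital, l = 3.
m_l ∈ {-3, -2, -1, 0, 1, 2, 3}.
Σ m_l² = 2·(1 + 4 + 9) = 28.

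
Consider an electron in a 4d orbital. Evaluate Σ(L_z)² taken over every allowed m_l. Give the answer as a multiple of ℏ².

4d means n = 4, l = 2.
The allowed m_l values are -2, -1, 0, 1, 2.
Σ m_l² = l(l+1)(2l+1)/3 = 2·3·5/3 = 10.

Σ(L_z)² = 10 ℏ²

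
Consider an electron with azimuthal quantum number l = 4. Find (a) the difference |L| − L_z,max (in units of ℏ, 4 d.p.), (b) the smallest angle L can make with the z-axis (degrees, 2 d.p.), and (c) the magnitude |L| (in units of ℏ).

|L| − L_z,max = (2√5 − 4)ℏ ≈ 0.4721ℏ.
cos θ_min = 4/√20, so θ_min ≈ 26.57°.
|L| = ℏ√(4·5) = 2√5 ℏ ≈ 4.472ℏ.

|L|−L_z,max ≈ 0.4721ℏ; θ_min ≈ 26.57°; |L| = 2√5 ℏ ≈ 4.472ℏ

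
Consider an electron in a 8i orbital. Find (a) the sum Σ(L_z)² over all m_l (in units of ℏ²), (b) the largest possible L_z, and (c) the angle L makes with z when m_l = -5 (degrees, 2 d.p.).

Σ(L_z)² = 182 ℏ²; L_z,max = 6ℏ; θ(m_l=-5) ≈ 140.49°

8i means n = 8, l = 6.
Σ m_l² = 182, so Σ(L_z)² = 182 ℏ².
L_z,max = lℏ = 6ℏ.
For m_l = -5: cos θ = -5/√42, θ ≈ 140.49°.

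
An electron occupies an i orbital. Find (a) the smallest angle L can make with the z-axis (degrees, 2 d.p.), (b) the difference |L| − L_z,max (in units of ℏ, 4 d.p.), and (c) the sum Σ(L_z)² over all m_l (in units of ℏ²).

θ_min ≈ 22.21°; |L|−L_z,max ≈ 0.4807ℏ; Σ(L_z)² = 182 ℏ²

The letter i corresponds to l = 6.
cos θ_min = 6/√42, so θ_min ≈ 22.21°.
|L| − L_z,max = (√42 − 6)ℏ ≈ 0.4807ℏ.
Σ m_l² = 182, so Σ(L_z)² = 182 ℏ².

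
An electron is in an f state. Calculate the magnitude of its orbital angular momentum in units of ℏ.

|L| = 2√3 ℏ ≈ 3.464ℏ

The letter f corresponds to l = 3.
|L| = ℏ√(l(l+1)) = ℏ√(3·4) = 2√3 ℏ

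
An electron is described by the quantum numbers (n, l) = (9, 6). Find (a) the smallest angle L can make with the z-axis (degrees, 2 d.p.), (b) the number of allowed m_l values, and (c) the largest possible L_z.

cos θ_min = 6/√42, so θ_min ≈ 22.21°.
There are 2l+1 = 13 values of m_l.
L_z,max = lℏ = 6ℏ.

θ_min ≈ 22.21°; 13 values; L_z,max = 6ℏ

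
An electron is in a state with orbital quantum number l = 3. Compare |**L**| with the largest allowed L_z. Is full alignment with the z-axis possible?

No: L_z,max = 3ℏ < |L| = 2√3 ℏ ≈ 3.464ℏ

|L| = 2√3 ℏ ≈ 3.4641ℏ, while L_z,max = lℏ = 3ℏ.
Since |L| > L_z,max, the vector can never point exactly along z; the closest it comes is θ_min = arccos(3/√12) ≈ 30.0°.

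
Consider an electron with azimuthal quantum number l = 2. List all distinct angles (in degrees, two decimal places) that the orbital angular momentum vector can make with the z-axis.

|L| = ℏ√(l(l+1)) = √6 ℏ.
cos θ = m_l/√6 for each m_l ∈ {-2, -1, 0, 1, 2}.

θ ∈ {35.26°, 65.91°, 90.00°, 114.09°, 144.74°}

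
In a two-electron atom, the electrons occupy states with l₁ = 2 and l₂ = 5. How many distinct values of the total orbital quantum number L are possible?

The total orbital quantum number L ranges from |l₁ − l₂| to l₁ + l₂ in integer steps.
Allowed values: L = 3, 4, 5, 6, 7.
That is 5 values.

5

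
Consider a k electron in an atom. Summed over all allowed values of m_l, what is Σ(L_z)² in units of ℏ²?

Σ(L_z)² = 280 ℏ²

The letter k corresponds to l = 7.
The allowed m_l values are -7, -6, -5, -4, -3, -2, -1, 0, 1, 2, 3, 4, 5, 6, 7.
Σ m_l² = l(l+1)(2l+1)/3 = 7·8·15/3 = 280.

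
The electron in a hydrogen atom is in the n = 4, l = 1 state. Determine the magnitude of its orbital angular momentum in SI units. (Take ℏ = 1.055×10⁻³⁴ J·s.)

|L| = 1.492×10⁻³⁴ J·s

|L| = ℏ√(l(l+1)) = ℏ√(1·2) = √2 ℏ
Numerically, |L| = 1.414 × (1.055×10⁻³⁴ J·s) = 1.492×10⁻³⁴ J·s.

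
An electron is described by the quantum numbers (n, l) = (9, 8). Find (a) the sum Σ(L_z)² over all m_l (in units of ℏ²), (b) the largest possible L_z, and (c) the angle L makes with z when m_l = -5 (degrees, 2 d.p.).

Σ(L_z)² = 408 ℏ²; L_z,max = 8ℏ; θ(m_l=-5) ≈ 126.10°

Σ m_l² = 408, so Σ(L_z)² = 408 ℏ².
L_z,max = lℏ = 8ℏ.
For m_l = -5: cos θ = -5/√72, θ ≈ 126.10°.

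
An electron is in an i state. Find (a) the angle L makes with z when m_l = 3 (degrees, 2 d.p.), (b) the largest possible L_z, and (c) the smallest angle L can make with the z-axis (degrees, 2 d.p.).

For an i orbital, l = 6.
For m_l = 3: cos θ = 3/√42, θ ≈ 62.42°.
L_z,max = lℏ = 6ℏ.
cos θ_min = 6/√42, so θ_min ≈ 22.21°.

θ(m_l=3) ≈ 62.42°; L_z,max = 6ℏ; θ_min ≈ 22.21°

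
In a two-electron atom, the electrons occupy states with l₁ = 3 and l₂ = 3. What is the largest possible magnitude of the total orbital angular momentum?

L runs from |3 − 3| = 0 to 3 + 3 = 6.
So L can be 0, 1, 2, 3, 4, 5, 6.
The largest magnitude corresponds to L = 6: |L_tot| = ℏ√(6·7) = √42 ℏ.

|L_tot|_max = √42 ℏ ≈ 6.481ℏ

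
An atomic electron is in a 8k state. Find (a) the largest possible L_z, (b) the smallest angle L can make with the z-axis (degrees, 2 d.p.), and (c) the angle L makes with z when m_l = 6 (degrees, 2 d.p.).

L_z,max = 7ℏ; θ_min ≈ 20.70°; θ(m_l=6) ≈ 36.70°

For 8k, l = 7.
L_z,max = lℏ = 7ℏ.
cos θ_min = 7/√56, so θ_min ≈ 20.70°.
For m_l = 6: cos θ = 6/√56, θ ≈ 36.70°.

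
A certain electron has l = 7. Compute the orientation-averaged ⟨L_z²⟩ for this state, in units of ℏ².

m_l runs from −7 to 7, i.e. {-7, -6, -5, -4, -3, -2, -1, 0, 1, 2, 3, 4, 5, 6, 7}.
⟨L_z²⟩ = ℏ²·l(l+1)/3 = 18.67ℏ².

⟨L_z²⟩ = 18.67 ℏ²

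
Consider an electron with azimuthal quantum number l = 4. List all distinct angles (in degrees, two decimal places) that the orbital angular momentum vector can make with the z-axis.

|L| = √(l(l+1)) ℏ = 2√5 ℏ.
cos θ = m_l/√20 for each m_l ∈ {-4, -3, -2, -1, 0, 1, 2, 3, 4}.

θ ∈ {26.57°, 47.87°, 63.43°, 77.08°, 90.00°, 102.92°, 116.57°, 132.13°, 153.43°}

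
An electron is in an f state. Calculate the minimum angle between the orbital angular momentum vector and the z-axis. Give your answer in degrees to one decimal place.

The letter f corresponds to l = 3.
|L| = √(l(l+1)) ℏ = 2√3 ℏ.
The smallest angle corresponds to the largest L_z, i.e. m_l = l = 3, giving L_z = 3ℏ.
cos θ_min = 3/√12, so θ_min ≈ 30.0°.

θ_min ≈ 30.0°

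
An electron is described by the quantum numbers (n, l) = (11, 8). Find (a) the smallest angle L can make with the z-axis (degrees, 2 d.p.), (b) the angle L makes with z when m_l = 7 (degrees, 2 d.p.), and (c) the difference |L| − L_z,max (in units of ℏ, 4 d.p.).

θ_min ≈ 19.47°; θ(m_l=7) ≈ 34.42°; |L|−L_z,max ≈ 0.4853ℏ

cos θ_min = 8/√72, so θ_min ≈ 19.47°.
For m_l = 7: cos θ = 7/√72, θ ≈ 34.42°.
|L| − L_z,max = (6√2 − 8)ℏ ≈ 0.4853ℏ.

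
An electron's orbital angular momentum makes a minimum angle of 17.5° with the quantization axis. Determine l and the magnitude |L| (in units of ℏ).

l = 10, |L| = √110 ℏ ≈ 10.488ℏ

cos θ_min = l/√(l(l+1)) = √(l/(l+1)), so l/(l+1) = cos²(17.5°) = 0.9096.
Solving: l = 10.
Then |L| = ℏ√(10·11) = √110 ℏ.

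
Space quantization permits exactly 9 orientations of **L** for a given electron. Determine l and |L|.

2l + 1 = 9 ⇒ l = 4.
|L| = ℏ√(l(l+1)) = ℏ√(4·5) = 2√5 ℏ.

l = 4, |L| = 2√5 ℏ ≈ 4.472ℏ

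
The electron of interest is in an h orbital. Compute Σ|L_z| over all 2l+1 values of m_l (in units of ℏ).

Σ|L_z| = 30 ℏ

For an h orbital, l = 5.
The allowed m_l values are -5, -4, -3, -2, -1, 0, 1, 2, 3, 4, 5.
Σ|m_l| = 2(1+2+…+5) = 30.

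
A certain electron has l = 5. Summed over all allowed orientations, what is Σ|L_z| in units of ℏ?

Σ|L_z| = 30 ℏ

The allowed m_l values are -5, -4, -3, -2, -1, 0, 1, 2, 3, 4, 5.
Σ|m_l| = l(l+1) = 30.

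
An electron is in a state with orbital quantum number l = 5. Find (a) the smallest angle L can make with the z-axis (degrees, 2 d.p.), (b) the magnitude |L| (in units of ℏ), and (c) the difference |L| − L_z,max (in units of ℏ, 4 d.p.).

cos θ_min = 5/√30, so θ_min ≈ 24.09°.
|L| = ℏ√(5·6) = √30 ℏ ≈ 5.477ℏ.
|L| − L_z,max = (√30 − 5)ℏ ≈ 0.4772ℏ.

θ_min ≈ 24.09°; |L| = √30 ℏ ≈ 5.477ℏ; |L|−L_z,max ≈ 0.4772ℏ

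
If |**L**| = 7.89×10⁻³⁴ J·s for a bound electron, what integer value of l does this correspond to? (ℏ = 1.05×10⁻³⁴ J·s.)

l = 7

In units of ℏ, |L| ≈ 7.514.
(|L|/ℏ)² = l(l+1) ≈ 56.46 ⇒ l = 7.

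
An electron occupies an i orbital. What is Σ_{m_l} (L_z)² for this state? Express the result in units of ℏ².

Σ(L_z)² = 182 ℏ²

An i state has l = 6.
m_l ∈ {-6, -5, -4, -3, -2, -1, 0, 1, 2, 3, 4, 5, 6}.
Σ m_l² = 2·(1 + 4 + 9 + 16 + 25 + 36) = 182.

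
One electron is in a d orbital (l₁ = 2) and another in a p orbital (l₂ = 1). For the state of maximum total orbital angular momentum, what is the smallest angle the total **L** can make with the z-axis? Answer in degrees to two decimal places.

θ_min ≈ 30.00°

By the triangle rule, |l₁ − l₂| ≤ L ≤ l₁ + l₂.
L ∈ {1, 2, 3}.
The maximum is L = 3, with |L_tot| = ℏ√(3·4) = 2√3 ℏ.
The minimum angle with z is arccos(3/√12) ≈ 30.00°.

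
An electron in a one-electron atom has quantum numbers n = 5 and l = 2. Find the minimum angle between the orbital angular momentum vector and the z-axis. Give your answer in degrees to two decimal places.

θ_min ≈ 35.26°

|L| = √(l(l+1)) ℏ = √6 ℏ.
The smallest angle corresponds to the largest L_z, i.e. m_l = l = 2, giving L_z = 2ℏ.
cos θ_min = 2/√6, so θ_min ≈ 35.26°.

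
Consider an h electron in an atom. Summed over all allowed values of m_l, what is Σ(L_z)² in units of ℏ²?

Σ(L_z)² = 110 ℏ²

An h state has l = 5.
m_l runs from −5 to 5, i.e. {-5, -4, -3, -2, -1, 0, 1, 2, 3, 4, 5}.
Summing m² from −5 to 5: Σ m_l² = 110.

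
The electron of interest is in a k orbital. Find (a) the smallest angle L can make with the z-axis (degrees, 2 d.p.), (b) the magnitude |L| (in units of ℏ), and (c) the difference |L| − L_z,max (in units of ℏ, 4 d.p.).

A k state has l = 7.
cos θ_min = 7/√56, so θ_min ≈ 20.70°.
|L| = ℏ√(7·8) = 2√14 ℏ ≈ 7.483ℏ.
|L| − L_z,max = (2√14 − 7)ℏ ≈ 0.4833ℏ.

θ_min ≈ 20.70°; |L| = 2√14 ℏ ≈ 7.483ℏ; |L|−L_z,max ≈ 0.4833ℏ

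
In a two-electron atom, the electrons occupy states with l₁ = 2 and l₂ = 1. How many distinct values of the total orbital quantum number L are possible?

L runs from |2 − 1| = 1 to 2 + 1 = 3.
L ∈ {1, 2, 3}.
That is 3 values.

3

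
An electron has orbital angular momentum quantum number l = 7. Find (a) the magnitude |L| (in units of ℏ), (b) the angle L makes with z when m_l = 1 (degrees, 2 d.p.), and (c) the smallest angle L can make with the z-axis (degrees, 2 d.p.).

|L| = 2√14 ℏ ≈ 7.483ℏ; θ(m_l=1) ≈ 82.32°; θ_min ≈ 20.70°

|L| = ℏ√(7·8) = 2√14 ℏ ≈ 7.483ℏ.
For m_l = 1: cos θ = 1/√56, θ ≈ 82.32°.
cos θ_min = 7/√56, so θ_min ≈ 20.70°.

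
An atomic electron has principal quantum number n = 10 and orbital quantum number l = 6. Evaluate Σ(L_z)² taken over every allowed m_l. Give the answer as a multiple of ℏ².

Σ(L_z)² = 182 ℏ²

m_l runs from −6 to 6, i.e. {-6, -5, -4, -3, -2, -1, 0, 1, 2, 3, 4, 5, 6}.
Σ m_l² = l(l+1)(2l+1)/3 = 6·7·13/3 = 182.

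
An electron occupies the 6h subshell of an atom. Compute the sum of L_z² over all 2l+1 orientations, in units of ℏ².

Σ(L_z)² = 110 ℏ²

6h means n = 6, l = 5.
m_l runs from −5 to 5, i.e. {-5, -4, -3, -2, -1, 0, 1, 2, 3, 4, 5}.
Σ m_l² = l(l+1)(2l+1)/3 = 5·6·11/3 = 110.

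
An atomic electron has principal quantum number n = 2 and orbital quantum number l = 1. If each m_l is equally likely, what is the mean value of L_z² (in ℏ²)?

m_l ∈ {-1, 0, 1}.
⟨L_z²⟩ = ℏ²·(Σ m_l²)/(2l+1) = ℏ²·2/3 = 0.6667ℏ².

⟨L_z²⟩ = 0.6667 ℏ²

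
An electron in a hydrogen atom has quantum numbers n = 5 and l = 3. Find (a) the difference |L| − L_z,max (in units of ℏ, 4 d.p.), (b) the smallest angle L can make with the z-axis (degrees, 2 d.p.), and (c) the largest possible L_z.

|L| − L_z,max = (2√3 − 3)ℏ ≈ 0.4641ℏ.
cos θ_min = 3/√12, so θ_min ≈ 30.00°.
L_z,max = lℏ = 3ℏ.

|L|−L_z,max ≈ 0.4641ℏ; θ_min ≈ 30.00°; L_z,max = 3ℏ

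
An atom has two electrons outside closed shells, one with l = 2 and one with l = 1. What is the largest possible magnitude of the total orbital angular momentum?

|L_tot|_max = 2√3 ℏ ≈ 3.464ℏ

L runs from |2 − 1| = 1 to 2 + 1 = 3.
So L can be 1, 2, 3.
The largest magnitude corresponds to L = 3: |L_tot| = ℏ√(3·4) = 2√3 ℏ.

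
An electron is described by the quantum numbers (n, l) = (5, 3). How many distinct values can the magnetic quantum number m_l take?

The number of m_l values is 2l + 1 = 2·3 + 1 = 7.

7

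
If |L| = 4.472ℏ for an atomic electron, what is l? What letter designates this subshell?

(|L|/ℏ)² = l(l+1) = 20.
The positive root is l = 4.

l = 4 (g orbital)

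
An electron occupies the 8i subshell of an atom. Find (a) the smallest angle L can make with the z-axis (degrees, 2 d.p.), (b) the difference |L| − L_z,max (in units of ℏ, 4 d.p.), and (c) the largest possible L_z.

θ_min ≈ 22.21°; |L|−L_z,max ≈ 0.4807ℏ; L_z,max = 6ℏ

For 8i, l = 6.
cos θ_min = 6/√42, so θ_min ≈ 22.21°.
|L| − L_z,max = (√42 − 6)ℏ ≈ 0.4807ℏ.
L_z,max = lℏ = 6ℏ.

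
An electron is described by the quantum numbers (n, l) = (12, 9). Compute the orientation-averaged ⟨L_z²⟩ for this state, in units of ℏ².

⟨L_z²⟩ = 30 ℏ²

The allowed m_l values are -9, -8, -7, -6, -5, -4, -3, -2, -1, 0, 1, 2, 3, 4, 5, 6, 7, 8, 9.
Average of L_z² over 19 states: 570/19 ℏ² = 30 ℏ².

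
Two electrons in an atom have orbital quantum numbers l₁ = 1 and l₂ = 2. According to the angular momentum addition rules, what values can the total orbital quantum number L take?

L = 1, 2, 3

Angular momentum addition gives L = |l₁ − l₂|, …, l₁ + l₂.
L ∈ {1, 2, 3}.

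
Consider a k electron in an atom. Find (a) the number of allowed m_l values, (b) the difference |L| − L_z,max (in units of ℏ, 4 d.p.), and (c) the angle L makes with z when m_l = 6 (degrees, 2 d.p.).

A k state has l = 7.
There are 2l+1 = 15 values of m_l.
|L| − L_z,max = (2√14 − 7)ℏ ≈ 0.4833ℏ.
For m_l = 6: cos θ = 6/√56, θ ≈ 36.70°.

15 values; |L|−L_z,max ≈ 0.4833ℏ; θ(m_l=6) ≈ 36.70°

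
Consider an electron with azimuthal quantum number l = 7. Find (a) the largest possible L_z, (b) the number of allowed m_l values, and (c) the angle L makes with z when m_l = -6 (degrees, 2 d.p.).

L_z,max = 7ℏ; 15 values; θ(m_l=-6) ≈ 143.30°

L_z,max = lℏ = 7ℏ.
There are 2l+1 = 15 values of m_l.
For m_l = -6: cos θ = -6/√56, θ ≈ 143.30°.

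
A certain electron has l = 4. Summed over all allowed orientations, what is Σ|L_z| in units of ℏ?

m_l ∈ {-4, -3, -2, -1, 0, 1, 2, 3, 4}.
Σ|m_l| = l(l+1) = 20.

Σ|L_z| = 20 ℏ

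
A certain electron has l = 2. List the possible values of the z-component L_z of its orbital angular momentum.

L_z ∈ {−2ℏ, −ℏ, 0, ℏ, 2ℏ}

L_z = m_l ℏ with m_l ranging from −l to +l in integer steps.
For l = 2: m_l ∈ {-2, -1, 0, 1, 2}.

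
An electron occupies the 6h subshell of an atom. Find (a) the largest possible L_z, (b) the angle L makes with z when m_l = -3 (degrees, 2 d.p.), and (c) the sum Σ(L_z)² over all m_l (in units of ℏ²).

L_z,max = 5ℏ; θ(m_l=-3) ≈ 123.21°; Σ(L_z)² = 110 ℏ²

6h means n = 6, l = 5.
L_z,max = lℏ = 5ℏ.
For m_l = -3: cos θ = -3/√30, θ ≈ 123.21°.
Σ m_l² = 110, so Σ(L_z)² = 110 ℏ².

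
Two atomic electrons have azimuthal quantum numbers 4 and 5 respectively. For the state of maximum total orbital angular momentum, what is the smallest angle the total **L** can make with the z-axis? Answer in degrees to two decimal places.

By the triangle rule, |l₁ − l₂| ≤ L ≤ l₁ + l₂.
Allowed values: L = 1, 2, 3, 4, 5, 6, 7, 8, 9.
The maximum is L = 9, with |L_tot| = ℏ√(9·10) = 3√10 ℏ.
The minimum angle with z is arccos(9/√90) ≈ 18.43°.

θ_min ≈ 18.43°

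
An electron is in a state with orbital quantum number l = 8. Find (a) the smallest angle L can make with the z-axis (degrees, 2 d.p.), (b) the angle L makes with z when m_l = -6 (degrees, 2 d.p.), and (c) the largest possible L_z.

cos θ_min = 8/√72, so θ_min ≈ 19.47°.
For m_l = -6: cos θ = -6/√72, θ ≈ 135.00°.
L_z,max = lℏ = 8ℏ.

θ_min ≈ 19.47°; θ(m_l=-6) ≈ 135.00°; L_z,max = 8ℏ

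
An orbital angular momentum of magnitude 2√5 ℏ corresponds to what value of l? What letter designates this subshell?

|L| = ℏ√(l(l+1)), so l(l+1) = 20.
Solving: l = 4.

l = 4 (g orbital)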